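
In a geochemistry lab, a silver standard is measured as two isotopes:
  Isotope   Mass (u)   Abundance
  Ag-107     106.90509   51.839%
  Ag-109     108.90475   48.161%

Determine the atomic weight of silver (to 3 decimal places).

Weight each isotope mass by its fractional abundance: 0.51839 × 106.90509 + 0.48161 × 108.90475
= 55.418530 + 52.449617 = 107.868147 u

107.868 u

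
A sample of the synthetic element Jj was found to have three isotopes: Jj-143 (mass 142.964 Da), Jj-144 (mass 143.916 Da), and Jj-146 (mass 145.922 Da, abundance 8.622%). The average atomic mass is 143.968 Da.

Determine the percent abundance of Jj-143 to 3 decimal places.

Let x and y be the fractions of Jj-143 and Jj-144. Then x + y = 1 − 0.08622 = 0.91378 and 142.964x + 143.916y = 143.968 − 0.08622×145.922 = 131.38660516.
Substituting: 142.964x + 143.916(0.91378 − x) = 131.38660516
(142.964 − 143.916)x = -0.12095732  ⇒  x = 0.12706, y = 0.78672
Jj-143: 12.706%, Jj-144: 78.672%.

12.706%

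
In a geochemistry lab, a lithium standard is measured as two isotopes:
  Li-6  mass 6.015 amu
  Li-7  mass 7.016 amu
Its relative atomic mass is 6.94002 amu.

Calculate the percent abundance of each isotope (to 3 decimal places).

Let x be the fractional abundance of Li-6; then Li-7 has abundance 1 − x.
6.015·x + 7.016·(1 − x) = 6.94002
(6.015 − 7.016)·x = 6.94002 − 7.016
x = -0.07598 / -1.001 = 0.07590 → 7.590% Li-6, 92.410% Li-7.

Li-6: 7.590%, Li-7: 92.410%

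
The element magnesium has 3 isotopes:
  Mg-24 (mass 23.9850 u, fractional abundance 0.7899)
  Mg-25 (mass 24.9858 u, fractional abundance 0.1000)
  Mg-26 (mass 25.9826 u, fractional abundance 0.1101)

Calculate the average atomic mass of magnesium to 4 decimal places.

Weight each isotope mass by its fractional abundance: 0.7899 × 23.9850 + 0.1000 × 24.9858 + 0.1101 × 25.9826
= 18.94575 + 2.49858 + 2.86068 = 24.30501 u

24.3050 u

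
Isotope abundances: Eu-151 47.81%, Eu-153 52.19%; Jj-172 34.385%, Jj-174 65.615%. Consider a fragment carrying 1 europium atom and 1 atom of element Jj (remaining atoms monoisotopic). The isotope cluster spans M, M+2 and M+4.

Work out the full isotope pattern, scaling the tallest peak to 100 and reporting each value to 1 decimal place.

33.3 : 100.0 : 69.4

Europium pattern (n=1): 0.4781 : 0.5219
Element Jj pattern (n=1): 0.34385 : 0.65615
Convolve the two distributions (both contribute in 2-u steps):
  M: 0.4781×0.34385 = 0.164395
  M+2: 0.4781×0.65615 + 0.5219×0.34385 = 0.493161
  M+4: 0.5219×0.65615 = 0.342445
Scale to base peak (0.493161) = 100: 33.3 : 100.0 : 69.4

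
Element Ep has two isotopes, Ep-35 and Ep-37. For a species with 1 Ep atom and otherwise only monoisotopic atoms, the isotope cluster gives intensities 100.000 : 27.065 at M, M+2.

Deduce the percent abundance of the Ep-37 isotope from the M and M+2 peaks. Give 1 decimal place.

Write p for the Ep-35 fraction. I(M+2)/I(M) = [C(1,1)·p^0·(1−p)] / p^1 = 1·(1−p)/p = 27.065/100.000 = 0.2707
(1−p)/p = 0.2707/1 = 0.2707  ⇒  p = 1/(1 + 0.2707) = 0.7870
Ep-35: 78.7%, Ep-37: 21.3%.

21.3%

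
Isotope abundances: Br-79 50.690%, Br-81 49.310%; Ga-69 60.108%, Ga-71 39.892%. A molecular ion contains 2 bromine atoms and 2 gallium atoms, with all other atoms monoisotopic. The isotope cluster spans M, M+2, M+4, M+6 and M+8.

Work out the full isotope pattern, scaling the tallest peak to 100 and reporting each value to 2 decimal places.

25.19 : 82.46 : 100.00 : 53.24 : 10.50

Bromine pattern (n=2): 0.25694761 : 0.49990478 : 0.24314761
Gallium pattern (n=2): 0.36129717 : 0.47956567 : 0.15913717
Convolve the two distributions (both contribute in 2-u steps):
  M: 0.25694761×0.36129717 = 0.092834
  M+2: 0.25694761×0.47956567 + 0.49990478×0.36129717 = 0.303837
  M+4: 0.25694761×0.15913717 + 0.49990478×0.47956567 + 0.24314761×0.36129717 = 0.368476
  M+6: 0.49990478×0.15913717 + 0.24314761×0.47956567 = 0.196159
  M+8: 0.24314761×0.15913717 = 0.038694
Scale to base peak (0.368476) = 100: 25.19 : 82.46 : 100.00 : 53.24 : 10.50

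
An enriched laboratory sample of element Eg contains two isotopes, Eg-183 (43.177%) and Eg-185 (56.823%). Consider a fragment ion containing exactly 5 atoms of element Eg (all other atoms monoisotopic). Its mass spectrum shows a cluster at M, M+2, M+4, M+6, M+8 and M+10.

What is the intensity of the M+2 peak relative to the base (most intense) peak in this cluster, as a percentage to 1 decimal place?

28.9%

Term probabilities: M 0.0150, M+2 0.0987, M+4 0.2599, M+6 0.3420, M+8 0.2251, M+10 0.0592. Base peak = M+6.
P(M+6) = C(5,3) × 0.43177^2 × 0.56823^3 = 10 × 0.18642533 × 0.18347313 = 0.342040 (base)
P(M+2) = C(5,1) × 0.43177^4 × 0.56823^1 = 5 × 0.0347544 × 0.56823 = 0.098742
Relative intensity = 0.098742 / 0.342040 × 100 = 28.9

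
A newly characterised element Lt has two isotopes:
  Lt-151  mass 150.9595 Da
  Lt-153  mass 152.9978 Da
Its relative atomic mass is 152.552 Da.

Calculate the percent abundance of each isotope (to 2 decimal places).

Lt-151: 21.87%, Lt-153: 78.13%

With x = fraction of Lt-151 (so Lt-153 is 1 − x):
150.9595·x + 152.9978·(1 − x) = 152.552
(150.9595 − 152.9978)·x = 152.552 − 152.9978
x = -0.4458 / -2.0383 = 0.21871 → 21.87% Lt-151, 78.13% Lt-153.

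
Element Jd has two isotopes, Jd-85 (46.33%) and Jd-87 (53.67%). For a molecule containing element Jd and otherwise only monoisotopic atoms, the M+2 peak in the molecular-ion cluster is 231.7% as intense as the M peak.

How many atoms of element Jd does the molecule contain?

2

For n independent Jd atoms, I(M+2)/I(M) = n · (abundance Jd-87) / (abundance Jd-85) = n · 0.5367/0.4633.
n = 2.317 × 0.4633/0.5367 = 2.00 ≈ 2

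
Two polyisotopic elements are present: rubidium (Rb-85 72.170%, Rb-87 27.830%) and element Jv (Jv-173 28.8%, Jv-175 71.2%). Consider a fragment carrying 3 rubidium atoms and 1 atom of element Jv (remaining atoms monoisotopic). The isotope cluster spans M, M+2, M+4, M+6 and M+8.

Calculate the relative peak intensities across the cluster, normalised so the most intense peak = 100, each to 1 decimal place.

Rubidium pattern (n=3): 0.37589809 : 0.43485841 : 0.16768892 : 0.02155458
Element Jv pattern (n=1): 0.2880 : 0.7120
Convolve the two distributions (both contribute in 2-u steps):
  M: 0.37589809×0.2880 = 0.108259
  M+2: 0.37589809×0.7120 + 0.43485841×0.2880 = 0.392879
  M+4: 0.43485841×0.7120 + 0.16768892×0.2880 = 0.357914
  M+6: 0.16768892×0.7120 + 0.02155458×0.2880 = 0.125602
  M+8: 0.02155458×0.7120 = 0.015347
Scale to base peak (0.392879) = 100: 27.6 : 100.0 : 91.1 : 32.0 : 3.9

27.6 : 100.0 : 91.1 : 32.0 : 3.9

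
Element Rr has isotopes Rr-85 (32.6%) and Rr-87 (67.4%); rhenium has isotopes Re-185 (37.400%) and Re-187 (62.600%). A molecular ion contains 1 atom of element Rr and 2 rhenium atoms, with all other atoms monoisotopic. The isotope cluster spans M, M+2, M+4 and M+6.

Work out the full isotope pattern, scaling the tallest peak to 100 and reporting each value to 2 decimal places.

Element Rr pattern (n=1): 0.3260 : 0.6740
Rhenium pattern (n=2): 0.139876 : 0.468248 : 0.391876
Convolve the two distributions (both contribute in 2-u steps):
  M: 0.3260×0.139876 = 0.045600
  M+2: 0.3260×0.468248 + 0.6740×0.139876 = 0.246925
  M+4: 0.3260×0.391876 + 0.6740×0.468248 = 0.443351
  M+6: 0.6740×0.391876 = 0.264124
Scale to base peak (0.443351) = 100: 10.29 : 55.70 : 100.00 : 59.57

10.29 : 55.70 : 100.00 : 59.57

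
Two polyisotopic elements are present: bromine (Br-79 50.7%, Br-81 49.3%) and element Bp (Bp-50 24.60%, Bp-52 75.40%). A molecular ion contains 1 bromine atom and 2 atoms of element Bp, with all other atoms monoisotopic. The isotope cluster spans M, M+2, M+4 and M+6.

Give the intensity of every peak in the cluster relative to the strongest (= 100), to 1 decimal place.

Bromine pattern (n=1): 0.5070 : 0.4930
Element Bp pattern (n=2): 0.060516 : 0.370968 : 0.568516
Convolve the two distributions (both contribute in 2-u steps):
  M: 0.5070×0.060516 = 0.030682
  M+2: 0.5070×0.370968 + 0.4930×0.060516 = 0.217915
  M+4: 0.5070×0.568516 + 0.4930×0.370968 = 0.471125
  M+6: 0.4930×0.568516 = 0.280278
Scale to base peak (0.471125) = 100: 6.5 : 46.3 : 100.0 : 59.5

6.5 : 46.3 : 100.0 : 59.5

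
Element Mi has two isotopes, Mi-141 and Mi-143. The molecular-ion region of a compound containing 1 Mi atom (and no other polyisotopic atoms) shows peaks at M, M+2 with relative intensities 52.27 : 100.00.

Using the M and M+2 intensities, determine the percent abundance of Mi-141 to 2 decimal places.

If p is the fraction of Mi that is Mi-141, then I(M+2)/I(M) = [C(1,1)·p^0·(1−p)] / p^1 = 1·(1−p)/p = 100.00/52.27 = 1.9131
(1−p)/p = 1.9131/1 = 1.9131  ⇒  p = 1/(1 + 1.9131) = 0.3433
Mi-141: 34.33%, Mi-143: 65.67%.

34.33%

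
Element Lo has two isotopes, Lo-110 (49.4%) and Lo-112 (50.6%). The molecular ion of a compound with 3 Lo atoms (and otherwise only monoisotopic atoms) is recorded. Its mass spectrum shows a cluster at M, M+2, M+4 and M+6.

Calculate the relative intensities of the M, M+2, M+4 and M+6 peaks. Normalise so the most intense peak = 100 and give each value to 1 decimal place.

31.8 : 97.6 : 100.0 : 34.1

Each Lo atom is independently Lo-110 (p = 0.494) or Lo-112 (q = 0.506); the cluster is the binomial expansion (p + q)^3.
P(M) = 0.494^3 = 0.120554
P(M+2) = 3 × 0.494^2 × 0.506^1 = 0.370447
P(M+4) = 3 × 0.494^1 × 0.506^2 = 0.379445
P(M+6) = 0.506^3 = 0.129554
The M+4 peak is largest (0.379445); scaling to 100 gives 31.8 : 97.6 : 100.0 : 34.1.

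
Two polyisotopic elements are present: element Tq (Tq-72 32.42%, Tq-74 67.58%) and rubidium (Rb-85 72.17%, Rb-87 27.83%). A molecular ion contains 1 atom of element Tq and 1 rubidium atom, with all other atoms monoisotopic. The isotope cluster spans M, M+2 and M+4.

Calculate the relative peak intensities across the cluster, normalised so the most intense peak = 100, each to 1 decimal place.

Element Tq pattern (n=1): 0.3242 : 0.6758
Rubidium pattern (n=1): 0.7217 : 0.2783
Convolve the two distributions (both contribute in 2-u steps):
  M: 0.3242×0.7217 = 0.233975
  M+2: 0.3242×0.2783 + 0.6758×0.7217 = 0.577950
  M+4: 0.6758×0.2783 = 0.188075
Scale to base peak (0.577950) = 100: 40.5 : 100.0 : 32.5

40.5 : 100.0 : 32.5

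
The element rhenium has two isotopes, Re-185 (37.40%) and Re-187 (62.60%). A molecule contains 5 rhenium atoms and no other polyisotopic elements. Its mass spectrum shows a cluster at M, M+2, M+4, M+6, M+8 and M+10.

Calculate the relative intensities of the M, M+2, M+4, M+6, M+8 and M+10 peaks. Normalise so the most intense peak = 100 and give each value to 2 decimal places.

Expanding (0.3740 + 0.6260)^5:
P(M) = 0.3740^5 = 0.007317
P(M+2) = 5 × 0.3740^4 × 0.6260^1 = 0.061239
P(M+4) = 10 × 0.3740^3 × 0.6260^2 = 0.205005
P(M+6) = 10 × 0.3740^2 × 0.6260^3 = 0.343136
P(M+8) = 5 × 0.3740^1 × 0.6260^4 = 0.287170
P(M+10) = 0.6260^5 = 0.096133
The M+6 peak is largest (0.343136); scaling to 100 gives 2.13 : 17.85 : 59.74 : 100.00 : 83.69 : 28.02.

2.13 : 17.85 : 59.74 : 100.00 : 83.69 : 28.02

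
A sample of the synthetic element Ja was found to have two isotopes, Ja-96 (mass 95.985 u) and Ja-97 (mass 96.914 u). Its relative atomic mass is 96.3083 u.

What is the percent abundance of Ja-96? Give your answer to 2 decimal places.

65.20%

With x = fraction of Ja-96 (so Ja-97 is 1 − x):
95.985·x + 96.914·(1 − x) = 96.3083
(95.985 − 96.914)·x = 96.3083 − 96.914
x = -0.6057 / -0.929 = 0.65199 → 65.20% Ja-96, 34.80% Ja-97.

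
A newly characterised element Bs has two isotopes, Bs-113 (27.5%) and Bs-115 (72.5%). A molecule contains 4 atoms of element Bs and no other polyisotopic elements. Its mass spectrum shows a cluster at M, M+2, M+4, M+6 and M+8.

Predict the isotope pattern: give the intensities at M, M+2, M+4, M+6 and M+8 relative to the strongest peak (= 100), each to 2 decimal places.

Each Bs atom is independently Bs-113 (p = 0.275) or Bs-115 (q = 0.725); the cluster is the binomial expansion (p + q)^4.
P(M) = 0.275^4 = 0.005719
P(M+2) = 4 × 0.275^3 × 0.725^1 = 0.060311
P(M+4) = 6 × 0.275^2 × 0.725^2 = 0.238502
P(M+6) = 4 × 0.275^1 × 0.725^3 = 0.419186
P(M+8) = 0.725^4 = 0.276282
The M+6 peak is largest (0.419186); scaling to 100 gives 1.36 : 14.39 : 56.90 : 100.00 : 65.91.

1.36 : 14.39 : 56.90 : 100.00 : 65.91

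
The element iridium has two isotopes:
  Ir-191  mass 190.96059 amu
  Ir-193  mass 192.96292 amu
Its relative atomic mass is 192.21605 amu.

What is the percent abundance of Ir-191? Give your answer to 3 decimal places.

37.300%

With x = fraction of Ir-191 (so Ir-193 is 1 − x):
190.96059·x + 192.96292·(1 − x) = 192.21605
(190.96059 − 192.96292)·x = 192.21605 − 192.96292
x = -0.74687 / -2.00233 = 0.37300 → 37.300% Ir-191, 62.700% Ir-193.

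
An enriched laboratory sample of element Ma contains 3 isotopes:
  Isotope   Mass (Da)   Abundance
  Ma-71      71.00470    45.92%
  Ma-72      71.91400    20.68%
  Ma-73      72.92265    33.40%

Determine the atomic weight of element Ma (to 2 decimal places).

Ar = Σ fᵢ·mᵢ = 0.4592 × 71.00470 + 0.2068 × 71.91400 + 0.3340 × 72.92265
= 32.605358 + 14.871815 + 24.356165 = 71.833338 Da

71.83 Da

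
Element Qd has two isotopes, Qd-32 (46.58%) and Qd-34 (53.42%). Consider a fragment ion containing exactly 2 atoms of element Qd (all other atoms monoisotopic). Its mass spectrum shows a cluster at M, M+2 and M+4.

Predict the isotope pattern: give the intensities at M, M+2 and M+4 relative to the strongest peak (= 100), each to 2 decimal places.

43.60 : 100.00 : 57.34

The 2 Qd atoms are independent, so intensities follow the terms of (0.4658 + 0.5342)^2.
P(M) = 0.4658^2 = 0.216970
P(M+2) = 2 × 0.4658^1 × 0.5342^1 = 0.497661
P(M+4) = 0.5342^2 = 0.285370
The M+2 peak is largest (0.497661); scaling to 100 gives 43.60 : 100.00 : 57.34.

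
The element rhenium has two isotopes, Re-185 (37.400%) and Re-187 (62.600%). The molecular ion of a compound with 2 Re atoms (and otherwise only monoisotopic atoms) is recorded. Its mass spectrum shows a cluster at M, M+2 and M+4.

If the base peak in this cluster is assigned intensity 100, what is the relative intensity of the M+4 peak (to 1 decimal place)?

Binomial terms of (0.37400 + 0.62600)^2: M 0.1399, M+2 0.4682, M+4 0.3919 → M+2 is the base peak.
P(M+2) = C(2,1) × 0.37400^1 × 0.62600^1 = 2 × 0.3740 × 0.6260 = 0.468248 (base)
P(M+4) = C(2,2) × 0.37400^0 × 0.62600^2 = 1 × 1.0000 × 0.391876 = 0.391876
Relative intensity = 0.391876 / 0.468248 × 100 = 83.7

83.7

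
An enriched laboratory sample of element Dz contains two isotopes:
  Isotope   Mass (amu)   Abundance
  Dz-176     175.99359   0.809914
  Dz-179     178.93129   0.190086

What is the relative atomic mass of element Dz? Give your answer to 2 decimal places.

Ar = Σ fᵢ·mᵢ = 0.809914 × 175.99359 + 0.190086 × 178.93129
= 142.539672 + 34.012333 = 176.552005 amu

176.55 amu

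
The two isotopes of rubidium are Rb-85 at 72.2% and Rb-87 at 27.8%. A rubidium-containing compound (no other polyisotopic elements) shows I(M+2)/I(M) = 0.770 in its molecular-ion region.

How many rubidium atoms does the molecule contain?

2

The M+2/M ratio from n Rb atoms is n · q/p = n · 0.278/0.722.
n = 0.770 × 0.722/0.278 = 2.00 ≈ 2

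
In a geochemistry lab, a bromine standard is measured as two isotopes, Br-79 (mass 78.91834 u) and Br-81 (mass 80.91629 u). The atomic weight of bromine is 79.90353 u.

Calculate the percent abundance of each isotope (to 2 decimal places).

Br-79: 50.69%, Br-81: 49.31%

With x = fraction of Br-79 (so Br-81 is 1 − x):
78.91834·x + 80.91629·(1 − x) = 79.90353
(78.91834 − 80.91629)·x = 79.90353 − 80.91629
x = -1.01276 / -1.99795 = 0.50690 → 50.69% Br-79, 49.31% Br-81.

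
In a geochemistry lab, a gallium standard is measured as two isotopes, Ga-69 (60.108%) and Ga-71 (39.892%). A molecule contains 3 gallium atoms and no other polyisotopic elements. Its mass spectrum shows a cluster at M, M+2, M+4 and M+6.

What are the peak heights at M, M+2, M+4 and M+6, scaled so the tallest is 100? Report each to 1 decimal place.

50.2 : 100.0 : 66.4 : 14.7

The 3 Ga atoms are independent, so intensities follow the terms of (0.60108 + 0.39892)^3.
P(M) = 0.60108^3 = 0.217169
P(M+2) = 3 × 0.60108^2 × 0.39892^1 = 0.432386
P(M+4) = 3 × 0.60108^1 × 0.39892^2 = 0.286963
P(M+6) = 0.39892^3 = 0.063483
The M+2 peak is largest (0.432386); scaling to 100 gives 50.2 : 100.0 : 66.4 : 14.7.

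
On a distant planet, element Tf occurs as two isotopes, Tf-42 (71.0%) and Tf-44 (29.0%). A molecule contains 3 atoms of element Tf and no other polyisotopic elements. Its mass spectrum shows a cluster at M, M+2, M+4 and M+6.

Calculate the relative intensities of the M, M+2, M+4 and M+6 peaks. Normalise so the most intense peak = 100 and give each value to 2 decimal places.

81.61 : 100.00 : 40.85 : 5.56

Expanding (0.710 + 0.290)^3:
P(M) = 0.710^3 = 0.357911
P(M+2) = 3 × 0.710^2 × 0.290^1 = 0.438567
P(M+4) = 3 × 0.710^1 × 0.290^2 = 0.179133
P(M+6) = 0.290^3 = 0.024389
The M+2 peak is largest (0.438567); scaling to 100 gives 81.61 : 100.00 : 40.85 : 5.56.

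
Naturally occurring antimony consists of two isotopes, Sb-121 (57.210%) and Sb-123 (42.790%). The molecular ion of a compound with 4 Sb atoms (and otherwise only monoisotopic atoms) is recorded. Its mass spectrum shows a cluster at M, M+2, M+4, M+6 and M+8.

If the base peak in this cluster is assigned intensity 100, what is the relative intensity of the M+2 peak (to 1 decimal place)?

89.1

Binomial terms of (0.57210 + 0.42790)^4: M 0.1071, M+2 0.3205, M+4 0.3596, M+6 0.1793, M+8 0.0335 → M+4 is the base peak.
P(M+4) = C(4,2) × 0.57210^2 × 0.42790^2 = 6 × 0.32729841 × 0.18309841 = 0.359567 (base)
P(M+2) = C(4,1) × 0.57210^3 × 0.42790^1 = 4 × 0.18724742 × 0.4279 = 0.320493
Relative intensity = 0.320493 / 0.359567 × 100 = 89.1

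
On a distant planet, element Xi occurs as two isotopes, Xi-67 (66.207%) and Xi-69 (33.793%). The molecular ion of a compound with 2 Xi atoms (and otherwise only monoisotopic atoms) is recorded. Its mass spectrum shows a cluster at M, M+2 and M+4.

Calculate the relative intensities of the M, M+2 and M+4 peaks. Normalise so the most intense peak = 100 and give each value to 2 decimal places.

The 2 Xi atoms are independent, so intensities follow the terms of (0.66207 + 0.33793)^2.
P(M) = 0.66207^2 = 0.438337
P(M+2) = 2 × 0.66207^1 × 0.33793^1 = 0.447467
P(M+4) = 0.33793^2 = 0.114197
The M+2 peak is largest (0.447467); scaling to 100 gives 97.96 : 100.00 : 25.52.

97.96 : 100.00 : 25.52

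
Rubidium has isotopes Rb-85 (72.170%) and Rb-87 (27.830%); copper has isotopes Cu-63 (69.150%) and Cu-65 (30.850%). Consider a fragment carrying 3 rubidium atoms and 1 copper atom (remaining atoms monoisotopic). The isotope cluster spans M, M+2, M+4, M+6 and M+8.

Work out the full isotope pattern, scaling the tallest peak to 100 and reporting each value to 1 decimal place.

Rubidium pattern (n=3): 0.37589809 : 0.43485841 : 0.16768892 : 0.02155458
Copper pattern (n=1): 0.6915 : 0.3085
Convolve the two distributions (both contribute in 2-u steps):
  M: 0.37589809×0.6915 = 0.259934
  M+2: 0.37589809×0.3085 + 0.43485841×0.6915 = 0.416669
  M+4: 0.43485841×0.3085 + 0.16768892×0.6915 = 0.250111
  M+6: 0.16768892×0.3085 + 0.02155458×0.6915 = 0.066637
  M+8: 0.02155458×0.3085 = 0.006650
Scale to base peak (0.416669) = 100: 62.4 : 100.0 : 60.0 : 16.0 : 1.6

62.4 : 100.0 : 60.0 : 16.0 : 1.6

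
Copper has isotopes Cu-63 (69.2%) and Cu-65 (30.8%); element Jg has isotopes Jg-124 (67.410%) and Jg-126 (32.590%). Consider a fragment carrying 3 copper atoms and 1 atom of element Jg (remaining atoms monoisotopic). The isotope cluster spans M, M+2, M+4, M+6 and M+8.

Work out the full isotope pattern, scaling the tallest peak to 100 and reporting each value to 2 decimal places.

54.98 : 100.00 : 68.17 : 20.65 : 2.34

Copper pattern (n=3): 0.33137389 : 0.44247034 : 0.19693766 : 0.02921811
Element Jg pattern (n=1): 0.6741 : 0.3259
Convolve the two distributions (both contribute in 2-u steps):
  M: 0.33137389×0.6741 = 0.223379
  M+2: 0.33137389×0.3259 + 0.44247034×0.6741 = 0.406264
  M+4: 0.44247034×0.3259 + 0.19693766×0.6741 = 0.276957
  M+6: 0.19693766×0.3259 + 0.02921811×0.6741 = 0.083878
  M+8: 0.02921811×0.3259 = 0.009522
Scale to base peak (0.406264) = 100: 54.98 : 100.00 : 68.17 : 20.65 : 2.34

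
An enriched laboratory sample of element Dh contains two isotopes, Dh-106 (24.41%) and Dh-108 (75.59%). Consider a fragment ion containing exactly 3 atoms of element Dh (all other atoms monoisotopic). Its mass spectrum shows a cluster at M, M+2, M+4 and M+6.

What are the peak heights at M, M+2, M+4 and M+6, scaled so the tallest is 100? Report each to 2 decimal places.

3.37 : 31.28 : 96.88 : 100.00

Each Dh atom is independently Dh-106 (p = 0.2441) or Dh-108 (q = 0.7559); the cluster is the binomial expansion (p + q)^3.
P(M) = 0.2441^3 = 0.014545
P(M+2) = 3 × 0.2441^2 × 0.7559^1 = 0.135120
P(M+4) = 3 × 0.2441^1 × 0.7559^2 = 0.418425
P(M+6) = 0.7559^3 = 0.431910
The M+6 peak is largest (0.431910); scaling to 100 gives 3.37 : 31.28 : 96.88 : 100.00.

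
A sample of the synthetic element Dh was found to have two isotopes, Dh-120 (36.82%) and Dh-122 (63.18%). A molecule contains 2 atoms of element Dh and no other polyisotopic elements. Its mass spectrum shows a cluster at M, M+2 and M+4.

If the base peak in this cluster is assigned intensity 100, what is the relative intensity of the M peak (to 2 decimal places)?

29.14

(0.3682 + 0.6318)^2 gives M 0.1356, M+2 0.4653, M+4 0.3992; the largest is M+2.
P(M+2) = C(2,1) × 0.3682^1 × 0.6318^1 = 2 × 0.3682 × 0.6318 = 0.465258 (base)
P(M) = C(2,0) × 0.3682^2 × 0.6318^0 = 1 × 0.13557124 × 1.0000 = 0.135571
Relative intensity = 0.135571 / 0.465258 × 100 = 29.14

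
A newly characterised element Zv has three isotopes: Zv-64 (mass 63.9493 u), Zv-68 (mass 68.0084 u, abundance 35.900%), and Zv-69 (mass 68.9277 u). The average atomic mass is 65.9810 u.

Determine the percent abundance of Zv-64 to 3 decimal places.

52.560%

Let x and y be the fractions of Zv-64 and Zv-69. Then x + y = 1 − 0.35900 = 0.64100 and 63.9493x + 68.9277y = 65.9810 − 0.35900×68.0084 = 41.5659844.
Substituting: 63.9493x + 68.9277(0.64100 − x) = 41.5659844
(63.9493 − 68.9277)x = -2.6166713  ⇒  x = 0.52560, y = 0.11540
Zv-64: 52.560%, Zv-69: 11.540%.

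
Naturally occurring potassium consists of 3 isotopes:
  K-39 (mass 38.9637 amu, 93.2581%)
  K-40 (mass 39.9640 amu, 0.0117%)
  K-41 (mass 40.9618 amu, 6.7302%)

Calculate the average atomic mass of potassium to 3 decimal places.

39.098 amu

Ar = Σ fᵢ·mᵢ = 0.932581 × 38.9637 + 0.000117 × 39.9640 + 0.067302 × 40.9618
= 36.33681 + 0.00468 + 2.75681 = 39.09830 amu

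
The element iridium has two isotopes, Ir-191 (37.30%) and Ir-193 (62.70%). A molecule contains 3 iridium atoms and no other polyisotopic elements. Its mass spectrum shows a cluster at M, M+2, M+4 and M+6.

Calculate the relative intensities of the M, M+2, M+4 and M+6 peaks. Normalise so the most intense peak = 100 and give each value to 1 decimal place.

11.8 : 59.5 : 100.0 : 56.0

Expanding (0.3730 + 0.6270)^3:
P(M) = 0.3730^3 = 0.051895
P(M+2) = 3 × 0.3730^2 × 0.6270^1 = 0.261702
P(M+4) = 3 × 0.3730^1 × 0.6270^2 = 0.439911
P(M+6) = 0.6270^3 = 0.246492
The M+4 peak is largest (0.439911); scaling to 100 gives 11.8 : 59.5 : 100.0 : 56.0.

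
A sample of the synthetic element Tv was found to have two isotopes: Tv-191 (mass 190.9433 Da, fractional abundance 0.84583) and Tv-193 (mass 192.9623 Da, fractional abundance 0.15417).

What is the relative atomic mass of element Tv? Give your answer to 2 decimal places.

191.25 Da

Average mass = Σ (abundance × isotope mass) = 0.84583 × 190.9433 + 0.15417 × 192.9623
= 161.50557 + 29.74900 = 191.25457 Da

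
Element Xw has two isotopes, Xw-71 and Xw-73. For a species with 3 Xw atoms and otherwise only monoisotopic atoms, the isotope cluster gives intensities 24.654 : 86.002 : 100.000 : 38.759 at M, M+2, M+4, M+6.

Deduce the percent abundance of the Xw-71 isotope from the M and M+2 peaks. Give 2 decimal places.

Write p for the Xw-71 fraction. I(M+2)/I(M) = [C(3,1)·p^2·(1−p)] / p^3 = 3·(1−p)/p = 86.002/24.654 = 3.4884
(1−p)/p = 3.4884/3 = 1.1628  ⇒  p = 1/(1 + 1.1628) = 0.4624
Xw-71: 46.24%, Xw-73: 53.76%.

46.24%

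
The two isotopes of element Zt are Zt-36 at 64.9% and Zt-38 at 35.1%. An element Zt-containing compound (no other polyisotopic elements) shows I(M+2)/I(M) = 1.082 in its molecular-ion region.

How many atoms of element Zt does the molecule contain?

2

The M+2/M ratio from n Zt atoms is n · q/p = n · 0.351/0.649.
n = 1.082 × 0.649/0.351 = 2.00 ≈ 2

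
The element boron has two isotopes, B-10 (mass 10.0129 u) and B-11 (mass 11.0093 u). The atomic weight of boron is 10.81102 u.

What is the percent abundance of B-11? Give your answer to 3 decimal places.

80.100%

Let x be the fractional abundance of B-10; then B-11 has abundance 1 − x.
10.0129·x + 11.0093·(1 − x) = 10.81102
(10.0129 − 11.0093)·x = 10.81102 − 11.0093
x = -0.19828 / -0.9964 = 0.19900 → 19.900% B-10, 80.100% B-11.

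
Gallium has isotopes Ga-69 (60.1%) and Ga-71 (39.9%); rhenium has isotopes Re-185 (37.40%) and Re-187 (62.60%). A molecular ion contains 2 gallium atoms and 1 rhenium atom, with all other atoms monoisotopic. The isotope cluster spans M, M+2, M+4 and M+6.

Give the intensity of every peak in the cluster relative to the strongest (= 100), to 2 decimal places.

Gallium pattern (n=2): 0.361201 : 0.479598 : 0.159201
Rhenium pattern (n=1): 0.3740 : 0.6260
Convolve the two distributions (both contribute in 2-u steps):
  M: 0.361201×0.3740 = 0.135089
  M+2: 0.361201×0.6260 + 0.479598×0.3740 = 0.405481
  M+4: 0.479598×0.6260 + 0.159201×0.3740 = 0.359770
  M+6: 0.159201×0.6260 = 0.099660
Scale to base peak (0.405481) = 100: 33.32 : 100.00 : 88.73 : 24.58

33.32 : 100.00 : 88.73 : 24.58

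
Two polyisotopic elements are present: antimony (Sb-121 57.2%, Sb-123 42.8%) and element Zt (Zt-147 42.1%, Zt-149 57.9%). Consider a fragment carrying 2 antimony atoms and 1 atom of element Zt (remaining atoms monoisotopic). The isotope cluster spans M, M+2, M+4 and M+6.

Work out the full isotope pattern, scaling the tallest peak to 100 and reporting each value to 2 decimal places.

Antimony pattern (n=2): 0.327184 : 0.489632 : 0.183184
Element Zt pattern (n=1): 0.4210 : 0.5790
Convolve the two distributions (both contribute in 2-u steps):
  M: 0.327184×0.4210 = 0.137744
  M+2: 0.327184×0.5790 + 0.489632×0.4210 = 0.395575
  M+4: 0.489632×0.5790 + 0.183184×0.4210 = 0.360617
  M+6: 0.183184×0.5790 = 0.106064
Scale to base peak (0.395575) = 100: 34.82 : 100.00 : 91.16 : 26.81

34.82 : 100.00 : 91.16 : 26.81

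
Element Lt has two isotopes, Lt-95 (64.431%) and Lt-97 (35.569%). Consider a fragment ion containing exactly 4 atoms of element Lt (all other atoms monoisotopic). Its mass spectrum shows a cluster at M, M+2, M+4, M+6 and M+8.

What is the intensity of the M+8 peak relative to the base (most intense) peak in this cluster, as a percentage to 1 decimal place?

4.2%

Term probabilities: M 0.1723, M+2 0.3806, M+4 0.3151, M+6 0.1160, M+8 0.0160. Base peak = M+2.
P(M+2) = C(4,1) × 0.64431^3 × 0.35569^1 = 4 × 0.26747587 × 0.35569 = 0.380554 (base)
P(M+8) = C(4,4) × 0.64431^0 × 0.35569^4 = 1 × 1.0000 × 0.01600614 = 0.016006
Relative intensity = 0.016006 / 0.380554 × 100 = 4.2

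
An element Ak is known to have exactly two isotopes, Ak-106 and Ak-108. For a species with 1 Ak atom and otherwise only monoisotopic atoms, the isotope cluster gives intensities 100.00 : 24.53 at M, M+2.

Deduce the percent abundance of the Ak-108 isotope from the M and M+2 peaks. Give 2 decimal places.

If p is the fraction of Ak that is Ak-106, then I(M+2)/I(M) = [C(1,1)·p^0·(1−p)] / p^1 = 1·(1−p)/p = 24.53/100.00 = 0.2453
(1−p)/p = 0.2453/1 = 0.2453  ⇒  p = 1/(1 + 0.2453) = 0.8030
Ak-106: 80.30%, Ak-108: 19.70%.

19.70%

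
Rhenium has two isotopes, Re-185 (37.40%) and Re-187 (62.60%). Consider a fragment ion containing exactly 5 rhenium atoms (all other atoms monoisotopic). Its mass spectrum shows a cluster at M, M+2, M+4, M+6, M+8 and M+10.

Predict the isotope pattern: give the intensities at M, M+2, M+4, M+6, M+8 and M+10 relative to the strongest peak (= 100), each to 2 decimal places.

2.13 : 17.85 : 59.74 : 100.00 : 83.69 : 28.02

Each Re atom is independently Re-185 (p = 0.3740) or Re-187 (q = 0.6260); the cluster is the binomial expansion (p + q)^5.
P(M) = 0.3740^5 = 0.007317
P(M+2) = 5 × 0.3740^4 × 0.6260^1 = 0.061239
P(M+4) = 10 × 0.3740^3 × 0.6260^2 = 0.205005
P(M+6) = 10 × 0.3740^2 × 0.6260^3 = 0.343136
P(M+8) = 5 × 0.3740^1 × 0.6260^4 = 0.287170
P(M+10) = 0.6260^5 = 0.096133
The M+6 peak is largest (0.343136); scaling to 100 gives 2.13 : 17.85 : 59.74 : 100.00 : 83.69 : 28.02.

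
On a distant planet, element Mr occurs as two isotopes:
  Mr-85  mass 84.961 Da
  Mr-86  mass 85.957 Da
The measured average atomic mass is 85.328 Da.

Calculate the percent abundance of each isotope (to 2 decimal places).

Mr-85: 63.15%, Mr-86: 36.85%

Writing the weighted mean with unknown fraction x of Mr-85:
84.961·x + 85.957·(1 − x) = 85.328
(84.961 − 85.957)·x = 85.328 − 85.957
x = -0.629 / -0.996 = 0.63153 → 63.15% Mr-85, 36.85% Mr-86.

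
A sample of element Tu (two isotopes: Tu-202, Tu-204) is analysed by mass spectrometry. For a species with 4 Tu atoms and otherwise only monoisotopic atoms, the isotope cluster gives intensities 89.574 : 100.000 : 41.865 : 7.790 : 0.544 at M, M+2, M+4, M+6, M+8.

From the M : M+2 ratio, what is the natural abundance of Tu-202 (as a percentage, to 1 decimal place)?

78.2%

Write p for the Tu-202 fraction. I(M+2)/I(M) = [C(4,1)·p^3·(1−p)] / p^4 = 4·(1−p)/p = 100.000/89.574 = 1.1164
(1−p)/p = 1.1164/4 = 0.2791  ⇒  p = 1/(1 + 0.2791) = 0.7818
Tu-202: 78.2%, Tu-204: 21.8%.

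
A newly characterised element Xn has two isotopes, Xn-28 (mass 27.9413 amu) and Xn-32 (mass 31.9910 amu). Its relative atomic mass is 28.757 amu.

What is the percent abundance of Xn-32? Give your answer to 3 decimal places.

Writing the weighted mean with unknown fraction x of Xn-28:
27.9413·x + 31.9910·(1 − x) = 28.757
(27.9413 − 31.9910)·x = 28.757 − 31.9910
x = -3.2340 / -4.0497 = 0.79858 → 79.858% Xn-28, 20.142% Xn-32.

20.142%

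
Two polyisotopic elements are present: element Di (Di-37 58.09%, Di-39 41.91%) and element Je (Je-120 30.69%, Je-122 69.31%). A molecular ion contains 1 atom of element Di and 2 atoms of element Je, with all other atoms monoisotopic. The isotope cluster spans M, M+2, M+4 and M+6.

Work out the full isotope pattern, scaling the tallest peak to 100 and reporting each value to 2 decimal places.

Element Di pattern (n=1): 0.5809 : 0.4191
Element Je pattern (n=2): 0.09418761 : 0.42542478 : 0.48038761
Convolve the two distributions (both contribute in 2-u steps):
  M: 0.5809×0.09418761 = 0.054714
  M+2: 0.5809×0.42542478 + 0.4191×0.09418761 = 0.286603
  M+4: 0.5809×0.48038761 + 0.4191×0.42542478 = 0.457353
  M+6: 0.4191×0.48038761 = 0.201330
Scale to base peak (0.457353) = 100: 11.96 : 62.67 : 100.00 : 44.02

11.96 : 62.67 : 100.00 : 44.02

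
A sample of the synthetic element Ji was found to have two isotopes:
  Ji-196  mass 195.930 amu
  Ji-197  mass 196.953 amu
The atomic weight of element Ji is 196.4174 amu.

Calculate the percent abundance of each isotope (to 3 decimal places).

Ji-196: 52.356%, Ji-197: 47.644%

Let x be the fractional abundance of Ji-196; then Ji-197 has abundance 1 − x.
195.930·x + 196.953·(1 − x) = 196.4174
(195.930 − 196.953)·x = 196.4174 − 196.953
x = -0.5356 / -1.023 = 0.52356 → 52.356% Ji-196, 47.644% Ji-197.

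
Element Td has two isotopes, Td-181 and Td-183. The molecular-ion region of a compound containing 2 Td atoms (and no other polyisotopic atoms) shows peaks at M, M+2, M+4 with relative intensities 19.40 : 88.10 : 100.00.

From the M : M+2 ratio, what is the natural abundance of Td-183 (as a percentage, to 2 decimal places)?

69.42%

Let p = fractional abundance of Td-181. I(M+2)/I(M) = [C(2,1)·p^1·(1−p)] / p^2 = 2·(1−p)/p = 88.10/19.40 = 4.5412
(1−p)/p = 4.5412/2 = 2.2706  ⇒  p = 1/(1 + 2.2706) = 0.3058
Td-181: 30.58%, Td-183: 69.42%.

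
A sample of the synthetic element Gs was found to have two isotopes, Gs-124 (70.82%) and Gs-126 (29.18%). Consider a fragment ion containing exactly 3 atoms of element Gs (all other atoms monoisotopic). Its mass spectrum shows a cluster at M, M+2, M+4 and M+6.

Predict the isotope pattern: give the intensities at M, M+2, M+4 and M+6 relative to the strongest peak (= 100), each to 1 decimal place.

80.9 : 100.0 : 41.2 : 5.7

Expanding (0.7082 + 0.2918)^3:
P(M) = 0.7082^3 = 0.355196
P(M+2) = 3 × 0.7082^2 × 0.2918^1 = 0.439054
P(M+4) = 3 × 0.7082^1 × 0.2918^2 = 0.180904
P(M+6) = 0.2918^3 = 0.024846
The M+2 peak is largest (0.439054); scaling to 100 gives 80.9 : 100.0 : 41.2 : 5.7.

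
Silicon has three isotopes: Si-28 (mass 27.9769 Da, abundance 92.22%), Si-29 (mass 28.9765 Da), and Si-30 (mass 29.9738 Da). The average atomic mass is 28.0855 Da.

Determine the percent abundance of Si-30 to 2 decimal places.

3.09%

The remaining 7.78% is split between Si-29 (fraction x) and Si-30 (fraction 0.0778 − x).
Substituting: 28.9765x + 29.9738(0.0778 − x) = 2.28520282
(28.9765 − 29.9738)x = -0.04675882  ⇒  x = 0.04689, y = 0.03091
Si-29: 4.69%, Si-30: 3.09%.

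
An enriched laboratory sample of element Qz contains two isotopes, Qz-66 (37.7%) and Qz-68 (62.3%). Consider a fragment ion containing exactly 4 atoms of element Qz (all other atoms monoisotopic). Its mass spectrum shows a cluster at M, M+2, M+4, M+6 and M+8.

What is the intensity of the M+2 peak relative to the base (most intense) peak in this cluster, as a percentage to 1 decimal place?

(0.377 + 0.623)^4 gives M 0.0202, M+2 0.1335, M+4 0.3310, M+6 0.3646, M+8 0.1506; the largest is M+6.
P(M+6) = C(4,3) × 0.377^1 × 0.623^3 = 4 × 0.3770 × 0.24180437 = 0.364641 (base)
P(M+2) = C(4,1) × 0.377^3 × 0.623^1 = 4 × 0.05358263 × 0.6230 = 0.133528
Relative intensity = 0.133528 / 0.364641 × 100 = 36.6

36.6%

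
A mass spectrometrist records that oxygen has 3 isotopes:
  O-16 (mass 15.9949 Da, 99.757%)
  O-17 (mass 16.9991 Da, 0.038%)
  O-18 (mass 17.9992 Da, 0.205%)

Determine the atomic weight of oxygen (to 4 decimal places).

15.9994 Da

Average mass = Σ (abundance × isotope mass) = 0.99757 × 15.9949 + 0.00038 × 16.9991 + 0.00205 × 17.9992
= 15.95603 + 0.00646 + 0.03690 = 15.99939 Da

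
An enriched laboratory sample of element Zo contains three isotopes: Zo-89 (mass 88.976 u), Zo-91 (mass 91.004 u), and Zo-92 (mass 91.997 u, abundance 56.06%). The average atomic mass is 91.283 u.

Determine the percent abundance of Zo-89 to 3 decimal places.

Let x and y be the fractions of Zo-89 and Zo-91. Then x + y = 1 − 0.5606 = 0.4394 and 88.976x + 91.004y = 91.283 − 0.5606×91.997 = 39.7094818.
Substituting: 88.976x + 91.004(0.4394 − x) = 39.7094818
(88.976 − 91.004)x = -0.2776758  ⇒  x = 0.13692, y = 0.30248
Zo-89: 13.692%, Zo-91: 30.248%.

13.692%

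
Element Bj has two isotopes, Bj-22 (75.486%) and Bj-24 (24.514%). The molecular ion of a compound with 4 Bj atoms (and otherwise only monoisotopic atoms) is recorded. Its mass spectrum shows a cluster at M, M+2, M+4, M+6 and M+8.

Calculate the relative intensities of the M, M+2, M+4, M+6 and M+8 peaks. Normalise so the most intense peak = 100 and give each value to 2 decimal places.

Expanding (0.75486 + 0.24514)^4:
P(M) = 0.75486^4 = 0.324688
P(M+2) = 4 × 0.75486^3 × 0.24514^1 = 0.421768
P(M+4) = 6 × 0.75486^2 × 0.24514^2 = 0.205453
P(M+6) = 4 × 0.75486^1 × 0.24514^3 = 0.044480
P(M+8) = 0.24514^4 = 0.003611
The M+2 peak is largest (0.421768); scaling to 100 gives 76.98 : 100.00 : 48.71 : 10.55 : 0.86.

76.98 : 100.00 : 48.71 : 10.55 : 0.86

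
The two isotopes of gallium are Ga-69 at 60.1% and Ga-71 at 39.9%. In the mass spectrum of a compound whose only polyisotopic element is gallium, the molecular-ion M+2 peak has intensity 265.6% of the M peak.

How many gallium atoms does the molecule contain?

With n Ga atoms, P(M+2)/P(M) = C(n,1)·p^(n−1)q / p^n = n·q/p = n · 0.399/0.601.
n = 2.656 × 0.601/0.399 = 4.00 ≈ 4

4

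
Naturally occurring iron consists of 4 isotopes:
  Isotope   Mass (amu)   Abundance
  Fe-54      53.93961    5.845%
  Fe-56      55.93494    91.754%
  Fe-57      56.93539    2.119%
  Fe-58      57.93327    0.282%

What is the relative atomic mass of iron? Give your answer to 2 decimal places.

Ar = Σ fᵢ·mᵢ = 0.05845 × 53.93961 + 0.91754 × 55.93494 + 0.02119 × 56.93539 + 0.00282 × 57.93327
= 3.152770 + 51.322545 + 1.206461 + 0.163372 = 55.845148 amu

55.85 amu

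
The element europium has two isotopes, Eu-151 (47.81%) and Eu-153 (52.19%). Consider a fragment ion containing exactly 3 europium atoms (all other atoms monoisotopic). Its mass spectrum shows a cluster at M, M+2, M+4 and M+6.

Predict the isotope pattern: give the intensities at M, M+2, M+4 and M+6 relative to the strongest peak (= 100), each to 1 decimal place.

Each Eu atom is independently Eu-151 (p = 0.4781) or Eu-153 (q = 0.5219); the cluster is the binomial expansion (p + q)^3.
P(M) = 0.4781^3 = 0.109284
P(M+2) = 3 × 0.4781^2 × 0.5219^1 = 0.357887
P(M+4) = 3 × 0.4781^1 × 0.5219^2 = 0.390674
P(M+6) = 0.5219^3 = 0.142155
The M+4 peak is largest (0.390674); scaling to 100 gives 28.0 : 91.6 : 100.0 : 36.4.

28.0 : 91.6 : 100.0 : 36.4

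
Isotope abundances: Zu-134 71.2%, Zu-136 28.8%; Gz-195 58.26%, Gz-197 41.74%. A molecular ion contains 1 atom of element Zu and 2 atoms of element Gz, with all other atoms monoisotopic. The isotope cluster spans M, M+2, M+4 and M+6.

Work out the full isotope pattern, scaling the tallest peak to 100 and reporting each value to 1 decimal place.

54.4 : 100.0 : 59.5 : 11.3

Element Zu pattern (n=1): 0.7120 : 0.2880
Element Gz pattern (n=2): 0.33942276 : 0.48635448 : 0.17422276
Convolve the two distributions (both contribute in 2-u steps):
  M: 0.7120×0.33942276 = 0.241669
  M+2: 0.7120×0.48635448 + 0.2880×0.33942276 = 0.444038
  M+4: 0.7120×0.17422276 + 0.2880×0.48635448 = 0.264117
  M+6: 0.2880×0.17422276 = 0.050176
Scale to base peak (0.444038) = 100: 54.4 : 100.0 : 59.5 : 11.3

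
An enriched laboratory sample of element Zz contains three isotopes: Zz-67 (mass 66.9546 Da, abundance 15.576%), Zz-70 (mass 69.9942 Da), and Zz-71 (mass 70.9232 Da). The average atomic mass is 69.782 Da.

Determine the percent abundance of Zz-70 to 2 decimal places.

56.30%

Let x and y be the fractions of Zz-70 and Zz-71. Then x + y = 1 − 0.15576 = 0.84424 and 69.9942x + 70.9232y = 69.782 − 0.15576×66.9546 = 59.353151504.
Substituting: 69.9942x + 70.9232(0.84424 − x) = 59.353151504
(69.9942 − 70.9232)x = -0.523050864  ⇒  x = 0.56303, y = 0.28121
Zz-70: 56.30%, Zz-71: 28.12%.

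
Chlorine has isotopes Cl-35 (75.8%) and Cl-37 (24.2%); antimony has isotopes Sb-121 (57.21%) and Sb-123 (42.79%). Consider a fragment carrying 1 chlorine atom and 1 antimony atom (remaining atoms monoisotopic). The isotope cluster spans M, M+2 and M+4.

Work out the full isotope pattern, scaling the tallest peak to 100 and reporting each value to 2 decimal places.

Chlorine pattern (n=1): 0.7580 : 0.2420
Antimony pattern (n=1): 0.5721 : 0.4279
Convolve the two distributions (both contribute in 2-u steps):
  M: 0.7580×0.5721 = 0.433652
  M+2: 0.7580×0.4279 + 0.2420×0.5721 = 0.462796
  M+4: 0.2420×0.4279 = 0.103552
Scale to base peak (0.462796) = 100: 93.70 : 100.00 : 22.38

93.70 : 100.00 : 22.38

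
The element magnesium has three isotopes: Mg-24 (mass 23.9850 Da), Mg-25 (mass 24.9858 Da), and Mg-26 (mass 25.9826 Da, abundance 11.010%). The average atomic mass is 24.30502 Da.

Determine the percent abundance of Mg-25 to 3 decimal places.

Let x and y be the fractions of Mg-24 and Mg-25. Then x + y = 1 − 0.11010 = 0.88990 and 23.9850x + 24.9858y = 24.30502 − 0.11010×25.9826 = 21.44433574.
Substituting: 23.9850x + 24.9858(0.88990 − x) = 21.44433574
(23.9850 − 24.9858)x = -0.79052768  ⇒  x = 0.78990, y = 0.10000
Mg-24: 78.990%, Mg-25: 10.000%.

10.000%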